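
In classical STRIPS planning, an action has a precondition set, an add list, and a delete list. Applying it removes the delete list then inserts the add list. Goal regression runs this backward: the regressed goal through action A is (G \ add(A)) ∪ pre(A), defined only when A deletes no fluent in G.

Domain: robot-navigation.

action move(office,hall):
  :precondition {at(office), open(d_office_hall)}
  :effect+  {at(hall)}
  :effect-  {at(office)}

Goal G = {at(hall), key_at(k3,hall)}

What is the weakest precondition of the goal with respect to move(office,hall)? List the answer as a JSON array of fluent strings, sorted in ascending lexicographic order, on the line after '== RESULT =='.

Regress:
  G ∩ del = {}  (empty — regression defined)
  G \ add = {at(hall), key_at(k3,hall)} \ {at(hall)} = {key_at(k3,hall)}
  ∪ pre   = {key_at(k3,hall)} ∪ {at(office), open(d_office_hall)}
          = {at(office), key_at(k3,hall), open(d_office_hall)}

== RESULT ==
["at(office)", "key_at(k3,hall)", "open(d_office_hall)"]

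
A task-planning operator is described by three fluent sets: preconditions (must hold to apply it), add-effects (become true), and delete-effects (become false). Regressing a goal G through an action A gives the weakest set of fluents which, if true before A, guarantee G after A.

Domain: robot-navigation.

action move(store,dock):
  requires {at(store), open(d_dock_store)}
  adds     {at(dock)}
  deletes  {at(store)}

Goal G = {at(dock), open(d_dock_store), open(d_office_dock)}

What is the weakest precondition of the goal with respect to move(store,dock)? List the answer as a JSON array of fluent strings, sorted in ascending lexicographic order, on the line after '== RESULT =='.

Regress:
  G ∩ del = {}  (empty — regression defined)
  G \ add = {at(dock), open(d_dock_store), open(d_office_dock)} \ {at(dock)} = {open(d_dock_store), open(d_office_dock)}
  ∪ pre   = {open(d_dock_store), open(d_office_dock)} ∪ {at(store), open(d_dock_store)}
          = {at(store), open(d_dock_store), open(d_office_dock)}

== RESULT ==
["at(store)", "open(d_dock_store)", "open(d_office_dock)"]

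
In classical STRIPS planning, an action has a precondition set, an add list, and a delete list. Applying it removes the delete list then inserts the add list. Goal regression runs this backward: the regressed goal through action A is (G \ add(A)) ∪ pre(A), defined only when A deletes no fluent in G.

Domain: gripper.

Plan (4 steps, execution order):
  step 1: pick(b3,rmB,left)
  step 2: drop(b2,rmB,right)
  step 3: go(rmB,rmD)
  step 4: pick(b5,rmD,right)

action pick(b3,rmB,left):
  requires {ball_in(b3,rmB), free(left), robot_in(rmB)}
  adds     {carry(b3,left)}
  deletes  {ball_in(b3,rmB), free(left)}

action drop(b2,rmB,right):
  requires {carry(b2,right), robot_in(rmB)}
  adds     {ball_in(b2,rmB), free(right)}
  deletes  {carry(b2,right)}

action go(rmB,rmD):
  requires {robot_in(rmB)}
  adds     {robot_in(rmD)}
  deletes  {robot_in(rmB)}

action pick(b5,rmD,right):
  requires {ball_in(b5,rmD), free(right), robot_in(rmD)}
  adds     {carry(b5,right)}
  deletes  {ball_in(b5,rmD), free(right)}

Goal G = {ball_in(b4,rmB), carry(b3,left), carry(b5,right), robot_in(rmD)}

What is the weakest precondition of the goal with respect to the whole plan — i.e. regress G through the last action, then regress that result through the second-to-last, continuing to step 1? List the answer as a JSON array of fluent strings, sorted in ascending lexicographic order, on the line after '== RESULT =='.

Work backward from the goal:
  through step 4 (pick(b5,rmD,right)): drop {carry(b5,right)}, keep {ball_in(b4,rmB), carry(b3,left), robot_in(rmD)}, require {ball_in(b5,rmD), free(right), robot_in(rmD)}
    → {ball_in(b4,rmB), ball_in(b5,rmD), carry(b3,left), free(right), robot_in(rmD)}
  through step 3 (go(rmB,rmD)): drop {robot_in(rmD)}, keep {ball_in(b4,rmB), ball_in(b5,rmD), carry(b3,left), free(right)}, require {robot_in(rmB)}
    → {ball_in(b4,rmB), ball_in(b5,rmD), carry(b3,left), free(right), robot_in(rmB)}
  through step 2 (drop(b2,rmB,right)): drop {free(right)}, keep {ball_in(b4,rmB), ball_in(b5,rmD), carry(b3,left), robot_in(rmB)}, require {carry(b2,right), robot_in(rmB)}
    → {ball_in(b4,rmB), ball_in(b5,rmD), carry(b2,right), carry(b3,left), robot_in(rmB)}
  through step 1 (pick(b3,rmB,left)): drop {carry(b3,left)}, keep {ball_in(b4,rmB), ball_in(b5,rmD), carry(b2,right), robot_in(rmB)}, require {ball_in(b3,rmB), free(left), robot_in(rmB)}
    → {ball_in(b3,rmB), ball_in(b4,rmB), ball_in(b5,rmD), carry(b2,right), free(left), robot_in(rmB)}

== RESULT ==
["ball_in(b3,rmB)", "ball_in(b4,rmB)", "ball_in(b5,rmD)", "carry(b2,right)", "free(left)", "robot_in(rmB)"]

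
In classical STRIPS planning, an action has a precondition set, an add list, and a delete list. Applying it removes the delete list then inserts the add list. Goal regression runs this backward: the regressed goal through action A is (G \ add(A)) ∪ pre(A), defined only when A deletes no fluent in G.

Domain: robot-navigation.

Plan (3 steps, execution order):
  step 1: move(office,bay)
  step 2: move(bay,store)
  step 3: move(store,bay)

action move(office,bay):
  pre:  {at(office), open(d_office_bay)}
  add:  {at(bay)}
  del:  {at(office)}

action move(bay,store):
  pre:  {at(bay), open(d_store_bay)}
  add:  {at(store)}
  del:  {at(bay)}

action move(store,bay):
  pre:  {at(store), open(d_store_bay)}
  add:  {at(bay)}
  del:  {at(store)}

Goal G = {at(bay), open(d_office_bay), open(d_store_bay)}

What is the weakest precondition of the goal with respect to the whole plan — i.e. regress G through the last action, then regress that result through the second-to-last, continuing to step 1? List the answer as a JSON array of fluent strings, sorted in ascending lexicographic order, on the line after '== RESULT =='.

Work backward from the goal:
  through step 3 (move(store,bay)): drop {at(bay)}, keep {open(d_office_bay), open(d_store_bay)}, require {at(store), open(d_store_bay)}
    → {at(store), open(d_office_bay), open(d_store_bay)}
  through step 2 (move(bay,store)): drop {at(store)}, keep {open(d_office_bay), open(d_store_bay)}, require {at(bay), open(d_store_bay)}
    → {at(bay), open(d_office_bay), open(d_store_bay)}
  through step 1 (move(office,bay)): drop {at(bay)}, keep {open(d_office_bay), open(d_store_bay)}, require {at(office), open(d_office_bay)}
    → {at(office), open(d_office_bay), open(d_store_bay)}

== RESULT ==
["at(office)", "open(d_office_bay)", "open(d_store_bay)"]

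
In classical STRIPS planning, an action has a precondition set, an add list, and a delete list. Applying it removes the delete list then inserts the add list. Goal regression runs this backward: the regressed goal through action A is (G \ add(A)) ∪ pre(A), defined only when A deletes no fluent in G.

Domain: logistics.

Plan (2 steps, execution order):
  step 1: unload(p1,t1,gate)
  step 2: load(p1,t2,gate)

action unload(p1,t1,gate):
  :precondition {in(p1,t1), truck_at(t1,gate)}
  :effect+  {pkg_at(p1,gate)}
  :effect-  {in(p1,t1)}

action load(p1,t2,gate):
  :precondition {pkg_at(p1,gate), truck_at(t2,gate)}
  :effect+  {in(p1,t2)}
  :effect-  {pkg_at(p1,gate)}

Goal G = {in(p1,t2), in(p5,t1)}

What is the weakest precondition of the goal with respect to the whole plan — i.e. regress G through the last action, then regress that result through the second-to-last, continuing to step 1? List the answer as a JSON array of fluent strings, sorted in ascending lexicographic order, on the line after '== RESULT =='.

Work backward from the goal:
  through step 2 (load(p1,t2,gate)): drop {in(p1,t2)}, keep {in(p5,t1)}, require {pkg_at(p1,gate), truck_at(t2,gate)}
    → {in(p5,t1), pkg_at(p1,gate), truck_at(t2,gate)}
  through step 1 (unload(p1,t1,gate)): drop {pkg_at(p1,gate)}, keep {in(p5,t1), truck_at(t2,gate)}, require {in(p1,t1), truck_at(t1,gate)}
    → {in(p1,t1), in(p5,t1), truck_at(t1,gate), truck_at(t2,gate)}

== RESULT ==
["in(p1,t1)", "in(p5,t1)", "truck_at(t1,gate)", "truck_at(t2,gate)"]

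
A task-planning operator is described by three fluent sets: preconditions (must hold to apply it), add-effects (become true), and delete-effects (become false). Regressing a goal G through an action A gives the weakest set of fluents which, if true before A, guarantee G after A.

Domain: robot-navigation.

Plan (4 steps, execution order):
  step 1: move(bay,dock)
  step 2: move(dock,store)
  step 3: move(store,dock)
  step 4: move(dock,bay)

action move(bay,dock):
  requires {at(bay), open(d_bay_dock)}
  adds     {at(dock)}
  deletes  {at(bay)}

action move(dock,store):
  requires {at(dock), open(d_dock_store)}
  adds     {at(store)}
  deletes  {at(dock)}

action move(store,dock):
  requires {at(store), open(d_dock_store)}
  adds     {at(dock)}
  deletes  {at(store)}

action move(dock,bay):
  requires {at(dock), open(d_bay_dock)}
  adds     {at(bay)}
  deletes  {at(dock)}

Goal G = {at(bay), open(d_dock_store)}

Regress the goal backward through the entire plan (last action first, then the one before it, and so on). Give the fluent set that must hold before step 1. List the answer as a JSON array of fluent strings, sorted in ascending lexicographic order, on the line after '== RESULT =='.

Regress step by step:
  through step 4 (move(dock,bay)): drop {at(bay)}, keep {open(d_dock_store)}, require {at(dock), open(d_bay_dock)}
    → {at(dock), open(d_bay_dock), open(d_dock_store)}
  through step 3 (move(store,dock)): drop {at(dock)}, keep {open(d_bay_dock), open(d_dock_store)}, require {at(store), open(d_dock_store)}
    → {at(store), open(d_bay_dock), open(d_dock_store)}
  through step 2 (move(dock,store)): drop {at(store)}, keep {open(d_bay_dock), open(d_dock_store)}, require {at(dock), open(d_dock_store)}
    → {at(dock), open(d_bay_dock), open(d_dock_store)}
  through step 1 (move(bay,dock)): drop {at(dock)}, keep {open(d_bay_dock), open(d_dock_store)}, require {at(bay), open(d_bay_dock)}
    → {at(bay), open(d_bay_dock), open(d_dock_store)}

== RESULT ==
["at(bay)", "open(d_bay_dock)", "open(d_dock_store)"]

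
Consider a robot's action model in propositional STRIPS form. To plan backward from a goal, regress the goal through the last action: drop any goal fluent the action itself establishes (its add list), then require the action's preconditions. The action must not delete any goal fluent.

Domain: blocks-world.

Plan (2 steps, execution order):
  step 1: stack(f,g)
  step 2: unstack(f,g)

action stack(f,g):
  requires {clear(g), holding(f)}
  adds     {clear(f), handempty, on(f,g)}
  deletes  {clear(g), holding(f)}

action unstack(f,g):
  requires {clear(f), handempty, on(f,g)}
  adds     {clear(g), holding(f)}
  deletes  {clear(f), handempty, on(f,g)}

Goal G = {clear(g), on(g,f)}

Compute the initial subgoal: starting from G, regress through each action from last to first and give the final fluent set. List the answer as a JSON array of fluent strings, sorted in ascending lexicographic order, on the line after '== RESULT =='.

Regress step by step:
  through step 2 (unstack(f,g)): drop {clear(g)}, keep {on(g,f)}, require {clear(f), handempty, on(f,g)}
    → {clear(f), handempty, on(f,g), on(g,f)}
  through step 1 (stack(f,g)): drop {clear(f), handempty, on(f,g)}, keep {on(g,f)}, require {clear(g), holding(f)}
    → {clear(g), holding(f), on(g,f)}

== RESULT ==
["clear(g)", "holding(f)", "on(g,f)"]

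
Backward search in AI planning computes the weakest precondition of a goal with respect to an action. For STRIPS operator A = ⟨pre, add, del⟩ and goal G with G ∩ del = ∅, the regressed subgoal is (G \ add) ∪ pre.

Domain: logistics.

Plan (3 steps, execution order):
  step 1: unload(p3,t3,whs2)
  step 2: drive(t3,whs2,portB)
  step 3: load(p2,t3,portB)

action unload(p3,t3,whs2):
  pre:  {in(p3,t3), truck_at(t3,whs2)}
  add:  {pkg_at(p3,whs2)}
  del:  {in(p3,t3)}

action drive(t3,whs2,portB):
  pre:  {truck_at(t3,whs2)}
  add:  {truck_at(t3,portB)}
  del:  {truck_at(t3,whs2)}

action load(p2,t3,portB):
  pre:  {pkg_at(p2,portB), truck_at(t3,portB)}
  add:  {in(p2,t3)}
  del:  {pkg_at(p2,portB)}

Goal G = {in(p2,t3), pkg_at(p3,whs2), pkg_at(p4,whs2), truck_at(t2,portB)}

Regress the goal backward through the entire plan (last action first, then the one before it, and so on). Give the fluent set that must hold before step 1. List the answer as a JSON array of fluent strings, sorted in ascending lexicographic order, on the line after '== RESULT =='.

Regress step by step:
  through step 3 (load(p2,t3,portB)): drop {in(p2,t3)}, keep {pkg_at(p3,whs2), pkg_at(p4,whs2), truck_at(t2,portB)}, require {pkg_at(p2,portB), truck_at(t3,portB)}
    → {pkg_at(p2,portB), pkg_at(p3,whs2), pkg_at(p4,whs2), truck_at(t2,portB), truck_at(t3,portB)}
  through step 2 (drive(t3,whs2,portB)): drop {truck_at(t3,portB)}, keep {pkg_at(p2,portB), pkg_at(p3,whs2), pkg_at(p4,whs2), truck_at(t2,portB)}, require {truck_at(t3,whs2)}
    → {pkg_at(p2,portB), pkg_at(p3,whs2), pkg_at(p4,whs2), truck_at(t2,portB), truck_at(t3,whs2)}
  through step 1 (unload(p3,t3,whs2)): drop {pkg_at(p3,whs2)}, keep {pkg_at(p2,portB), pkg_at(p4,whs2), truck_at(t2,portB), truck_at(t3,whs2)}, require {in(p3,t3), truck_at(t3,whs2)}
    → {in(p3,t3), pkg_at(p2,portB), pkg_at(p4,whs2), truck_at(t2,portB), truck_at(t3,whs2)}

== RESULT ==
["in(p3,t3)", "pkg_at(p2,portB)", "pkg_at(p4,whs2)", "truck_at(t2,portB)", "truck_at(t3,whs2)"]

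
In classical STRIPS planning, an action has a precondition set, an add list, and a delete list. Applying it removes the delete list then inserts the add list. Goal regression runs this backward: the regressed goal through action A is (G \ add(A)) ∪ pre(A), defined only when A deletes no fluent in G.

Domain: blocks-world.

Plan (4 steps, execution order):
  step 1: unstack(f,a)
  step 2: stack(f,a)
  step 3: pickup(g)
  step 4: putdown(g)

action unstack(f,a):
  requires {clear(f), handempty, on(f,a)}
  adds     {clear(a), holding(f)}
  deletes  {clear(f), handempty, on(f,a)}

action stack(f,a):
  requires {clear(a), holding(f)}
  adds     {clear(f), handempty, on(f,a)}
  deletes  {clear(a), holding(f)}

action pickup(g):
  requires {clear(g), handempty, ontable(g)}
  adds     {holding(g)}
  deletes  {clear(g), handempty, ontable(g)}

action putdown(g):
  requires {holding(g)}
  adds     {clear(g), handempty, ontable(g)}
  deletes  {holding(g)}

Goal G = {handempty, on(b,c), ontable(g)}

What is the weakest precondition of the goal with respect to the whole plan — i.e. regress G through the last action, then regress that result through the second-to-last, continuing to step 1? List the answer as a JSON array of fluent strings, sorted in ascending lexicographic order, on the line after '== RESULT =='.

Regress step by step:
  through step 4 (putdown(g)): drop {handempty, ontable(g)}, keep {on(b,c)}, require {holding(g)}
    → {holding(g), on(b,c)}
  through step 3 (pickup(g)): drop {holding(g)}, keep {on(b,c)}, require {clear(g), handempty, ontable(g)}
    → {clear(g), handempty, on(b,c), ontable(g)}
  through step 2 (stack(f,a)): drop {handempty}, keep {clear(g), on(b,c), ontable(g)}, require {clear(a), holding(f)}
    → {clear(a), clear(g), holding(f), on(b,c), ontable(g)}
  through step 1 (unstack(f,a)): drop {clear(a), holding(f)}, keep {clear(g), on(b,c), ontable(g)}, require {clear(f), handempty, on(f,a)}
    → {clear(f), clear(g), handempty, on(b,c), on(f,a), ontable(g)}

== RESULT ==
["clear(f)", "clear(g)", "handempty", "on(b,c)", "on(f,a)", "ontable(g)"]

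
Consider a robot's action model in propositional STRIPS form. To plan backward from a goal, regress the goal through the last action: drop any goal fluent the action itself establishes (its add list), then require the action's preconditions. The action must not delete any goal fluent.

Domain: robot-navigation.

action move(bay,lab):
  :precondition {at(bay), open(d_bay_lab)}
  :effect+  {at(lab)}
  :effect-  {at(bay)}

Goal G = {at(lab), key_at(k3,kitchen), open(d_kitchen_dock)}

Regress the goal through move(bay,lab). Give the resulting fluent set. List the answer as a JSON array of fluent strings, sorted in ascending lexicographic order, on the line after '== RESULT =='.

Compute (G \ add) ∪ pre:
  G ∩ del = {}  (empty — regression defined)
  G \ add = {at(lab), key_at(k3,kitchen), open(d_kitchen_dock)} \ {at(lab)} = {key_at(k3,kitchen), open(d_kitchen_dock)}
  ∪ pre   = {key_at(k3,kitchen), open(d_kitchen_dock)} ∪ {at(bay), open(d_bay_lab)}
          = {at(bay), key_at(k3,kitchen), open(d_bay_lab), open(d_kitchen_dock)}

== RESULT ==
["at(bay)", "key_at(k3,kitchen)", "open(d_bay_lab)", "open(d_kitchen_dock)"]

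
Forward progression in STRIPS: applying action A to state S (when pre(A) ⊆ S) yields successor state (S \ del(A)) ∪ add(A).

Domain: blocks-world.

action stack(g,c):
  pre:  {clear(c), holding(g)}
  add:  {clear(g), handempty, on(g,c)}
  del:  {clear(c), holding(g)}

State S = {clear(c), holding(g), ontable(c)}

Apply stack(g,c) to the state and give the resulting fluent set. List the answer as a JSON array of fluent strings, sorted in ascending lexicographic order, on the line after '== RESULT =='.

Compute (S \ del) ∪ add:
  pre ⊆ S: {clear(c), holding(g)} ⊆ S  — applicable
  S \ del = {ontable(c)}
  ∪ add   = {clear(g), handempty, on(g,c), ontable(c)}

== RESULT ==
["clear(g)", "handempty", "on(g,c)", "ontable(c)"]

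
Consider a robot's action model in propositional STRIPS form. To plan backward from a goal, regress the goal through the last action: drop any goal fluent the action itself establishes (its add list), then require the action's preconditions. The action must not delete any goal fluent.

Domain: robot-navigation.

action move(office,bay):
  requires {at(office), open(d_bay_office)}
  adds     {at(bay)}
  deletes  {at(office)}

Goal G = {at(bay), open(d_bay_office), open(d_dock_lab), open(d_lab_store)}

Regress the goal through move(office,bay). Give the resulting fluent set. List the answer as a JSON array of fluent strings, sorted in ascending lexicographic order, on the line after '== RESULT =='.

Regress:
  G ∩ del = {}  (empty — regression defined)
  G \ add = {at(bay), open(d_bay_office), open(d_dock_lab), open(d_lab_store)} \ {at(bay)} = {open(d_bay_office), open(d_dock_lab), open(d_lab_store)}
  ∪ pre   = {open(d_bay_office), open(d_dock_lab), open(d_lab_store)} ∪ {at(office), open(d_bay_office)}
          = {at(office), open(d_bay_office), open(d_dock_lab), open(d_lab_store)}

== RESULT ==
["at(office)", "open(d_bay_office)", "open(d_dock_lab)", "open(d_lab_store)"]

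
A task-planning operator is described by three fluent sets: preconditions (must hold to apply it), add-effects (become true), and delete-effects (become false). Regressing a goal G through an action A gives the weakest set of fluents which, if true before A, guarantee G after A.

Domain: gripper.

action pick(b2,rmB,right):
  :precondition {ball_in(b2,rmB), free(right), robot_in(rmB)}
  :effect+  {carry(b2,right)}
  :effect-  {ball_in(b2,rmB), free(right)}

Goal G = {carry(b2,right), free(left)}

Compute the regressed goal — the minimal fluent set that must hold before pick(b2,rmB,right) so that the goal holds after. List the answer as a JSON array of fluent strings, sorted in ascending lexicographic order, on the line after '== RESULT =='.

Regress:
  G ∩ del = {}  (empty — regression defined)
  G \ add = {carry(b2,right), free(left)} \ {carry(b2,right)} = {free(left)}
  ∪ pre   = {free(left)} ∪ {ball_in(b2,rmB), free(right), robot_in(rmB)}
          = {ball_in(b2,rmB), free(left), free(right), robot_in(rmB)}

== RESULT ==
["ball_in(b2,rmB)", "free(left)", "free(right)", "robot_in(rmB)"]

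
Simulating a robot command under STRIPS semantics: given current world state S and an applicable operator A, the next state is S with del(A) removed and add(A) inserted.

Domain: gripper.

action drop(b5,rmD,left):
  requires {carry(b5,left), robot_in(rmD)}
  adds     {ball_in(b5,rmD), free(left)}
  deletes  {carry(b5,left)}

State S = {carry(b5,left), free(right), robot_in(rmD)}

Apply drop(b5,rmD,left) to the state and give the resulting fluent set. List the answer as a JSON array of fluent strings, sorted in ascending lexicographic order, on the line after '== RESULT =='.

Progress:
  pre ⊆ S: {carry(b5,left), robot_in(rmD)} ⊆ S  — applicable
  S \ del = {free(right), robot_in(rmD)}
  ∪ add   = {ball_in(b5,rmD), free(left), free(right), robot_in(rmD)}

== RESULT ==
["ball_in(b5,rmD)", "free(left)", "free(right)", "robot_in(rmD)"]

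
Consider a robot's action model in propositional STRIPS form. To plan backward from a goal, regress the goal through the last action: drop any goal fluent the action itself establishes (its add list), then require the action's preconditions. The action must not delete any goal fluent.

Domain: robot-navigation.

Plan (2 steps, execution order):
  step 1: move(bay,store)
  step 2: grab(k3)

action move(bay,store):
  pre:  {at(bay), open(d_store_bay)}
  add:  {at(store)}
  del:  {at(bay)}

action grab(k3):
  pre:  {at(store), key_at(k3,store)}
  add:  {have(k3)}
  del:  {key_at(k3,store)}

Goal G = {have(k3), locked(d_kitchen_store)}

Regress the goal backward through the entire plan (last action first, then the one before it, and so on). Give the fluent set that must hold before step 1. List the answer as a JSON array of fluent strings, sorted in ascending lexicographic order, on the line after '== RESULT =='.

Work backward from the goal:
  through step 2 (grab(k3)): drop {have(k3)}, keep {locked(d_kitchen_store)}, require {at(store), key_at(k3,store)}
    → {at(store), key_at(k3,store), locked(d_kitchen_store)}
  through step 1 (move(bay,store)): drop {at(store)}, keep {key_at(k3,store), locked(d_kitchen_store)}, require {at(bay), open(d_store_bay)}
    → {at(bay), key_at(k3,store), locked(d_kitchen_store), open(d_store_bay)}

== RESULT ==
["at(bay)", "key_at(k3,store)", "locked(d_kitchen_store)", "open(d_store_bay)"]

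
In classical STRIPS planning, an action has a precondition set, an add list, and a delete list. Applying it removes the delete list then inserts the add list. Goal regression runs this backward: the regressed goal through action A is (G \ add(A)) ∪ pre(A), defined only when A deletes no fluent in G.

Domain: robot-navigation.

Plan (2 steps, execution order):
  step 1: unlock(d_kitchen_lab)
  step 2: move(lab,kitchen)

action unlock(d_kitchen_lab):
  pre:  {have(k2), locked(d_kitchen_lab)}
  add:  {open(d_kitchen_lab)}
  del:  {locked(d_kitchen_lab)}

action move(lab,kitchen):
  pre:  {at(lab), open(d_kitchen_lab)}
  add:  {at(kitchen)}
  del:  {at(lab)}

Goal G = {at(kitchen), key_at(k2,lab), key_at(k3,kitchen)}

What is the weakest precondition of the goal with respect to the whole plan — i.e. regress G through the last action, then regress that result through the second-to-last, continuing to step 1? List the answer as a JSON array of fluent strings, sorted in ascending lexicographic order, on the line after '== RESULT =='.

Regress step by step:
  through step 2 (move(lab,kitchen)): drop {at(kitchen)}, keep {key_at(k2,lab), key_at(k3,kitchen)}, require {at(lab), open(d_kitchen_lab)}
    → {at(lab), key_at(k2,lab), key_at(k3,kitchen), open(d_kitchen_lab)}
  through step 1 (unlock(d_kitchen_lab)): drop {open(d_kitchen_lab)}, keep {at(lab), key_at(k2,lab), key_at(k3,kitchen)}, require {have(k2), locked(d_kitchen_lab)}
    → {at(lab), have(k2), key_at(k2,lab), key_at(k3,kitchen), locked(d_kitchen_lab)}

== RESULT ==
["at(lab)", "have(k2)", "key_at(k2,lab)", "key_at(k3,kitchen)", "locked(d_kitchen_lab)"]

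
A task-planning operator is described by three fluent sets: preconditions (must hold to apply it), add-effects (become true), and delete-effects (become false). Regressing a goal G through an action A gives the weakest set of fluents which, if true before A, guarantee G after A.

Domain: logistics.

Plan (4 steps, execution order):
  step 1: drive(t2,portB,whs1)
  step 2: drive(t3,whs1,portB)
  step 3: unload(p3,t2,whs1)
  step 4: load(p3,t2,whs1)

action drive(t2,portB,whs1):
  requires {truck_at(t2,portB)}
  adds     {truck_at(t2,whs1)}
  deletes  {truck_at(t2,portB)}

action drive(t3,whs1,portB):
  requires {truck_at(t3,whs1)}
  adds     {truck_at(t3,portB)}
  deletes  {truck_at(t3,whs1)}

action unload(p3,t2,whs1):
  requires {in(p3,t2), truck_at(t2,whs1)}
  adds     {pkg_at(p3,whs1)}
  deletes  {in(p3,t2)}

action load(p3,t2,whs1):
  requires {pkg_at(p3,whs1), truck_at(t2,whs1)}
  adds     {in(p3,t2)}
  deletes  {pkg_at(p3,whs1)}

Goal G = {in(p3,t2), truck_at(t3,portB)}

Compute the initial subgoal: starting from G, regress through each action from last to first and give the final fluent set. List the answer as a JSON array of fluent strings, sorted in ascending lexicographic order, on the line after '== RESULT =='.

Work backward from the goal:
  through step 4 (load(p3,t2,whs1)): drop {in(p3,t2)}, keep {truck_at(t3,portB)}, require {pkg_at(p3,whs1), truck_at(t2,whs1)}
    → {pkg_at(p3,whs1), truck_at(t2,whs1), truck_at(t3,portB)}
  through step 3 (unload(p3,t2,whs1)): drop {pkg_at(p3,whs1)}, keep {truck_at(t2,whs1), truck_at(t3,portB)}, require {in(p3,t2), truck_at(t2,whs1)}
    → {in(p3,t2), truck_at(t2,whs1), truck_at(t3,portB)}
  through step 2 (drive(t3,whs1,portB)): drop {truck_at(t3,portB)}, keep {in(p3,t2), truck_at(t2,whs1)}, require {truck_at(t3,whs1)}
    → {in(p3,t2), truck_at(t2,whs1), truck_at(t3,whs1)}
  through step 1 (drive(t2,portB,whs1)): drop {truck_at(t2,whs1)}, keep {in(p3,t2), truck_at(t3,whs1)}, require {truck_at(t2,portB)}
    → {in(p3,t2), truck_at(t2,portB), truck_at(t3,whs1)}

== RESULT ==
["in(p3,t2)", "truck_at(t2,portB)", "truck_at(t3,whs1)"]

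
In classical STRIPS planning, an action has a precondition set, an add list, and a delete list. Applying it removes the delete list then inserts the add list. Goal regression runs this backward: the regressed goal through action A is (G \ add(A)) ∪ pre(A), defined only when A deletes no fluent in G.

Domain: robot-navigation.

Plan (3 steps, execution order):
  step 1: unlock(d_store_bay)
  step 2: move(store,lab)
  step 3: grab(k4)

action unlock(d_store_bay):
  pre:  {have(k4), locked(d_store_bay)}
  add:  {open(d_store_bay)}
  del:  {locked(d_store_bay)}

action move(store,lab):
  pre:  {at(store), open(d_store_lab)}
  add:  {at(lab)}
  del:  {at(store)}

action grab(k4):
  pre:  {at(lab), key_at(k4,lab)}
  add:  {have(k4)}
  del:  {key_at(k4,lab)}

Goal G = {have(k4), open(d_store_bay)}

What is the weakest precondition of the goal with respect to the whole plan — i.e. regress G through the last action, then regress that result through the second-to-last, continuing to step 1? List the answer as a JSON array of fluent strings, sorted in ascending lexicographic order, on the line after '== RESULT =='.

Regress step by step:
  through step 3 (grab(k4)): drop {have(k4)}, keep {open(d_store_bay)}, require {at(lab), key_at(k4,lab)}
    → {at(lab), key_at(k4,lab), open(d_store_bay)}
  through step 2 (move(store,lab)): drop {at(lab)}, keep {key_at(k4,lab), open(d_store_bay)}, require {at(store), open(d_store_lab)}
    → {at(store), key_at(k4,lab), open(d_store_bay), open(d_store_lab)}
  through step 1 (unlock(d_store_bay)): drop {open(d_store_bay)}, keep {at(store), key_at(k4,lab), open(d_store_lab)}, require {have(k4), locked(d_store_bay)}
    → {at(store), have(k4), key_at(k4,lab), locked(d_store_bay), open(d_store_lab)}

== RESULT ==
["at(store)", "have(k4)", "key_at(k4,lab)", "locked(d_store_bay)", "open(d_store_lab)"]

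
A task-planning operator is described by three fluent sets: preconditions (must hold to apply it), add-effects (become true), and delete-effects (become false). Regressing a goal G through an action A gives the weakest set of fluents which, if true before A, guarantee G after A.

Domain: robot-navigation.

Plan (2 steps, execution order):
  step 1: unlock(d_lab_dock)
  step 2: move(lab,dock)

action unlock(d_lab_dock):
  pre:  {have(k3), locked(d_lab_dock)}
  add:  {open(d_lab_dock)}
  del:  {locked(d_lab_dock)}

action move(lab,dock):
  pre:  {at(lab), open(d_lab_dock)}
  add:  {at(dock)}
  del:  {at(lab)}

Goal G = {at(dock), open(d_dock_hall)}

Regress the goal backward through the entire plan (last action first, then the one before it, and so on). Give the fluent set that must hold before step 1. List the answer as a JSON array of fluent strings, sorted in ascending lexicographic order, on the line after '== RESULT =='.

Work backward from the goal:
  through step 2 (move(lab,dock)): drop {at(dock)}, keep {open(d_dock_hall)}, require {at(lab), open(d_lab_dock)}
    → {at(lab), open(d_dock_hall), open(d_lab_dock)}
  through step 1 (unlock(d_lab_dock)): drop {open(d_lab_dock)}, keep {at(lab), open(d_dock_hall)}, require {have(k3), locked(d_lab_dock)}
    → {at(lab), have(k3), locked(d_lab_dock), open(d_dock_hall)}

== RESULT ==
["at(lab)", "have(k3)", "locked(d_lab_dock)", "open(d_dock_hall)"]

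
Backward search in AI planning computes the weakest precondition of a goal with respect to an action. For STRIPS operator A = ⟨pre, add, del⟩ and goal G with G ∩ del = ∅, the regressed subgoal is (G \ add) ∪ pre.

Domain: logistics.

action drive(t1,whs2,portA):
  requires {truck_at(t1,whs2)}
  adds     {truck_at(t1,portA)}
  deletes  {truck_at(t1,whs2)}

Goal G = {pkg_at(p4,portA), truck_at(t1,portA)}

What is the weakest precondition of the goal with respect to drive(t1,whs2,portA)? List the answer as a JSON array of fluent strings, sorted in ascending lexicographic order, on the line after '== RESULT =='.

Regress:
  G ∩ del = {}  (empty — regression defined)
  G \ add = {pkg_at(p4,portA), truck_at(t1,portA)} \ {truck_at(t1,portA)} = {pkg_at(p4,portA)}
  ∪ pre   = {pkg_at(p4,portA)} ∪ {truck_at(t1,whs2)}
          = {pkg_at(p4,portA), truck_at(t1,whs2)}

== RESULT ==
["pkg_at(p4,portA)", "truck_at(t1,whs2)"]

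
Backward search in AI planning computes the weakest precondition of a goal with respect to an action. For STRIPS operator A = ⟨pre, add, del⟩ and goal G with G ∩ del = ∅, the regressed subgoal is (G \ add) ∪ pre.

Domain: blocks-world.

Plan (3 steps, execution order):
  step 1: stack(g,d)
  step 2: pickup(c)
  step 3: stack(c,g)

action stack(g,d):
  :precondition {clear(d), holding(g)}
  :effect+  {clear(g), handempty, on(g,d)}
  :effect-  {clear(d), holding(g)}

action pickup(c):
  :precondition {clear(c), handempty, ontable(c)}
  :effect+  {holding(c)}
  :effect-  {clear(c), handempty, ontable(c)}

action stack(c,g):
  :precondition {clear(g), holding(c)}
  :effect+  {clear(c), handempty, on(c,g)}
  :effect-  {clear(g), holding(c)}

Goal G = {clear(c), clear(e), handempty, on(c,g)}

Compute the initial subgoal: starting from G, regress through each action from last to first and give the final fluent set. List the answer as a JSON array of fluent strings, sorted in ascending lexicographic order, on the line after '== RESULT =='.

Work backward from the goal:
  through step 3 (stack(c,g)): drop {clear(c), handempty, on(c,g)}, keep {clear(e)}, require {clear(g), holding(c)}
    → {clear(e), clear(g), holding(c)}
  through step 2 (pickup(c)): drop {holding(c)}, keep {clear(e), clear(g)}, require {clear(c), handempty, ontable(c)}
    → {clear(c), clear(e), clear(g), handempty, ontable(c)}
  through step 1 (stack(g,d)): drop {clear(g), handempty}, keep {clear(c), clear(e), ontable(c)}, require {clear(d), holding(g)}
    → {clear(c), clear(d), clear(e), holding(g), ontable(c)}

== RESULT ==
["clear(c)", "clear(d)", "clear(e)", "holding(g)", "ontable(c)"]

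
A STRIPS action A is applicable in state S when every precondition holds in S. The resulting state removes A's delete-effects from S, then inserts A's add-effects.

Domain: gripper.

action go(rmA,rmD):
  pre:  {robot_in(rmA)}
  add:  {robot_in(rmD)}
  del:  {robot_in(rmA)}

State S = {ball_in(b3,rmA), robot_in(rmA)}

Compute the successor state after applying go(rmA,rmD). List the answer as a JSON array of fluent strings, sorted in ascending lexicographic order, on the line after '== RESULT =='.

Progress:
  pre ⊆ S: {robot_in(rmA)} ⊆ S  — applicable
  S \ del = {ball_in(b3,rmA)}
  ∪ add   = {ball_in(b3,rmA), robot_in(rmD)}

== RESULT ==
["ball_in(b3,rmA)", "robot_in(rmD)"]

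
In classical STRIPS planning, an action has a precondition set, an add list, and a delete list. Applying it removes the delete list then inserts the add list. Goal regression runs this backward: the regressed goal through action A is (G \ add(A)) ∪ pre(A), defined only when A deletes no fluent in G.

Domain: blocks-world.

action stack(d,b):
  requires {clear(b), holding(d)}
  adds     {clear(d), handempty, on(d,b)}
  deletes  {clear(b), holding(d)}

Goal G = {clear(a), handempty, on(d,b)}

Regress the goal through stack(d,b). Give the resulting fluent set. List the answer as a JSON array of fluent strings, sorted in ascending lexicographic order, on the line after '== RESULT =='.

Compute (G \ add) ∪ pre:
  G ∩ del = {}  (empty — regression defined)
  G \ add = {clear(a), handempty, on(d,b)} \ {clear(d), handempty, on(d,b)} = {clear(a)}
  ∪ pre   = {clear(a)} ∪ {clear(b), holding(d)}
          = {clear(a), clear(b), holding(d)}

== RESULT ==
["clear(a)", "clear(b)", "holding(d)"]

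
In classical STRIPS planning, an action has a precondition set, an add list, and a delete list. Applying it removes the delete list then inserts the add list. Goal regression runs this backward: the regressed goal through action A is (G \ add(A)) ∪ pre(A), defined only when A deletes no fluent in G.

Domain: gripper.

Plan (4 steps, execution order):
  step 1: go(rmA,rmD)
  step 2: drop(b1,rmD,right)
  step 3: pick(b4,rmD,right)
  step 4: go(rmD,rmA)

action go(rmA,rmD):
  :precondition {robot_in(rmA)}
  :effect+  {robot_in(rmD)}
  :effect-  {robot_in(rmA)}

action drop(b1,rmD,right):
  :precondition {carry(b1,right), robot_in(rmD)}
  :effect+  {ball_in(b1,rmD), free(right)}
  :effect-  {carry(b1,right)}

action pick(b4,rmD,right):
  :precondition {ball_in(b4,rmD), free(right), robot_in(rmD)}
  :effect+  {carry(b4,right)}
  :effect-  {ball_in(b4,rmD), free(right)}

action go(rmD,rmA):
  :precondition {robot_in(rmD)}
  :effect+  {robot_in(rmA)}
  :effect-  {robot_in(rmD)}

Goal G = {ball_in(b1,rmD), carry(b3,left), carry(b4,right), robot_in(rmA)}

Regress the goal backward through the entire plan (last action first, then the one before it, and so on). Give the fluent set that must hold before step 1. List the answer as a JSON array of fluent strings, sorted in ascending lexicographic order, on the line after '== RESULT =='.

Work backward from the goal:
  through step 4 (go(rmD,rmA)): drop {robot_in(rmA)}, keep {ball_in(b1,rmD), carry(b3,left), carry(b4,right)}, require {robot_in(rmD)}
    → {ball_in(b1,rmD), carry(b3,left), carry(b4,right), robot_in(rmD)}
  through step 3 (pick(b4,rmD,right)): drop {carry(b4,right)}, keep {ball_in(b1,rmD), carry(b3,left), robot_in(rmD)}, require {ball_in(b4,rmD), free(right), robot_in(rmD)}
    → {ball_in(b1,rmD), ball_in(b4,rmD), carry(b3,left), free(right), robot_in(rmD)}
  through step 2 (drop(b1,rmD,right)): drop {ball_in(b1,rmD), free(right)}, keep {ball_in(b4,rmD), carry(b3,left), robot_in(rmD)}, require {carry(b1,right), robot_in(rmD)}
    → {ball_in(b4,rmD), carry(b1,right), carry(b3,left), robot_in(rmD)}
  through step 1 (go(rmA,rmD)): drop {robot_in(rmD)}, keep {ball_in(b4,rmD), carry(b1,right), carry(b3,left)}, require {robot_in(rmA)}
    → {ball_in(b4,rmD), carry(b1,right), carry(b3,left), robot_in(rmA)}

== RESULT ==
["ball_in(b4,rmD)", "carry(b1,right)", "carry(b3,left)", "robot_in(rmA)"]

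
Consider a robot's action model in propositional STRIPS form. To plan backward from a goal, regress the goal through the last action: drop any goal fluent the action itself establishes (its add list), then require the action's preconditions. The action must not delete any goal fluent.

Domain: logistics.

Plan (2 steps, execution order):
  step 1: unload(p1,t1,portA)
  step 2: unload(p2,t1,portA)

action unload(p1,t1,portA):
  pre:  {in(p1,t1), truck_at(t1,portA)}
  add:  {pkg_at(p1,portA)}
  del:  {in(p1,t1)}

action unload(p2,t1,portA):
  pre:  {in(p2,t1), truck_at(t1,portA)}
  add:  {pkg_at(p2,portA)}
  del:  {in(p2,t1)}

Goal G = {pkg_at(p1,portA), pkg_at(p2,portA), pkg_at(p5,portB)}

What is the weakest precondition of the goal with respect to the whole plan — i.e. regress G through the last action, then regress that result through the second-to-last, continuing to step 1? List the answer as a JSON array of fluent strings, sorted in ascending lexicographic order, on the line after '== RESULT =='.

Work backward from the goal:
  through step 2 (unload(p2,t1,portA)): drop {pkg_at(p2,portA)}, keep {pkg_at(p1,portA), pkg_at(p5,portB)}, require {in(p2,t1), truck_at(t1,portA)}
    → {in(p2,t1), pkg_at(p1,portA), pkg_at(p5,portB), truck_at(t1,portA)}
  through step 1 (unload(p1,t1,portA)): drop {pkg_at(p1,portA)}, keep {in(p2,t1), pkg_at(p5,portB), truck_at(t1,portA)}, require {in(p1,t1), truck_at(t1,portA)}
    → {in(p1,t1), in(p2,t1), pkg_at(p5,portB), truck_at(t1,portA)}

== RESULT ==
["in(p1,t1)", "in(p2,t1)", "pkg_at(p5,portB)", "truck_at(t1,portA)"]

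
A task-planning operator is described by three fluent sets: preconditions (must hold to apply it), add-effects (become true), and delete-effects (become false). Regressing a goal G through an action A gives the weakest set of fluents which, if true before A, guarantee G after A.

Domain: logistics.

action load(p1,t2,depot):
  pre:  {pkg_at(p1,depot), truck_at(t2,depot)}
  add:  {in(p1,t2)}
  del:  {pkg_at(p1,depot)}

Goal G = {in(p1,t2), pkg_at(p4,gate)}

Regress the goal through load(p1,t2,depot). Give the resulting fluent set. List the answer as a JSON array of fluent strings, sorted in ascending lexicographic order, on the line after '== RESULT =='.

Compute (G \ add) ∪ pre:
  G ∩ del = {}  (empty — regression defined)
  G \ add = {in(p1,t2), pkg_at(p4,gate)} \ {in(p1,t2)} = {pkg_at(p4,gate)}
  ∪ pre   = {pkg_at(p4,gate)} ∪ {pkg_at(p1,depot), truck_at(t2,depot)}
          = {pkg_at(p1,depot), pkg_at(p4,gate), truck_at(t2,depot)}

== RESULT ==
["pkg_at(p1,depot)", "pkg_at(p4,gate)", "truck_at(t2,depot)"]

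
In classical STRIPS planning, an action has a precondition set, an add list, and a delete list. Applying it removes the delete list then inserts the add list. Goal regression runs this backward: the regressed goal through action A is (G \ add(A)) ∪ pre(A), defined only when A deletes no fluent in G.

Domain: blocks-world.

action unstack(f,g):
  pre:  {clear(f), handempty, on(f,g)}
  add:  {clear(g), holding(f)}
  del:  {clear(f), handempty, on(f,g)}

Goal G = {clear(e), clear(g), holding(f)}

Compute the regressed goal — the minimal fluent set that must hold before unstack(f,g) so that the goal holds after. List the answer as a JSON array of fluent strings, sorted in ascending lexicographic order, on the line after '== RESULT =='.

Regress:
  G ∩ del = {}  (empty — regression defined)
  G \ add = {clear(e), clear(g), holding(f)} \ {clear(g), holding(f)} = {clear(e)}
  ∪ pre   = {clear(e)} ∪ {clear(f), handempty, on(f,g)}
          = {clear(e), clear(f), handempty, on(f,g)}

== RESULT ==
["clear(e)", "clear(f)", "handempty", "on(f,g)"]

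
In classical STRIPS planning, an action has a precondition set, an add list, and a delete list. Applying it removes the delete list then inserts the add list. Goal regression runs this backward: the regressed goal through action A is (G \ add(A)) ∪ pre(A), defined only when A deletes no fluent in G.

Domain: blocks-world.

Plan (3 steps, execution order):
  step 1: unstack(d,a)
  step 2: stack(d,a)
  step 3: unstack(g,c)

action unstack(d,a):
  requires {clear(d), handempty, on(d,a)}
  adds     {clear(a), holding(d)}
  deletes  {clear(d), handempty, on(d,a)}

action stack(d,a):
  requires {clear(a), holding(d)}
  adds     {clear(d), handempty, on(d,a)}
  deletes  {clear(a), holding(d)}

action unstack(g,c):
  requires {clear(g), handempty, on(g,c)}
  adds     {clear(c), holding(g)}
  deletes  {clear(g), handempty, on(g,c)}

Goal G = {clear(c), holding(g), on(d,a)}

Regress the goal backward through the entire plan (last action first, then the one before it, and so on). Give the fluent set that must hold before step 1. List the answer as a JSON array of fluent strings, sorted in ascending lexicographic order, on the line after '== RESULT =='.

Work backward from the goal:
  through step 3 (unstack(g,c)): drop {clear(c), holding(g)}, keep {on(d,a)}, require {clear(g), handempty, on(g,c)}
    → {clear(g), handempty, on(d,a), on(g,c)}
  through step 2 (stack(d,a)): drop {handempty, on(d,a)}, keep {clear(g), on(g,c)}, require {clear(a), holding(d)}
    → {clear(a), clear(g), holding(d), on(g,c)}
  through step 1 (unstack(d,a)): drop {clear(a), holding(d)}, keep {clear(g), on(g,c)}, require {clear(d), handempty, on(d,a)}
    → {clear(d), clear(g), handempty, on(d,a), on(g,c)}

== RESULT ==
["clear(d)", "clear(g)", "handempty", "on(d,a)", "on(g,c)"]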